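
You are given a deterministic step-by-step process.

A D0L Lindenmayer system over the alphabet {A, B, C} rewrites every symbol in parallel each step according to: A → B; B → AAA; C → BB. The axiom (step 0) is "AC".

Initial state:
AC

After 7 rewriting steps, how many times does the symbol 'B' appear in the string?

81

k=0  AC
k=1  BBB
k=2  AAAAAAAAA
k=3  BBBBBBBBB
k=4  AAAAAAAAAAAAAAAAAAAAAAAAAAA
k=5  BBBBBBBBBBBBBBBBBBBBBBBBBBB
k=6  AAAAAAAAAAAAAAAAAAAAAAAAAAAAAAAAAAAAAAAAAAAAAAAAAAAAAAAAAAAAAAAAAAAAAAAAAAAAAAAAA
k=7  BBBBBBBBBBBBBBBBBBBBBBBBBBBBBBBBBBBBBBBBBBBBBBBBBBBBBBBBBBBBBBBBBBBBBBBBBBBBBBBBB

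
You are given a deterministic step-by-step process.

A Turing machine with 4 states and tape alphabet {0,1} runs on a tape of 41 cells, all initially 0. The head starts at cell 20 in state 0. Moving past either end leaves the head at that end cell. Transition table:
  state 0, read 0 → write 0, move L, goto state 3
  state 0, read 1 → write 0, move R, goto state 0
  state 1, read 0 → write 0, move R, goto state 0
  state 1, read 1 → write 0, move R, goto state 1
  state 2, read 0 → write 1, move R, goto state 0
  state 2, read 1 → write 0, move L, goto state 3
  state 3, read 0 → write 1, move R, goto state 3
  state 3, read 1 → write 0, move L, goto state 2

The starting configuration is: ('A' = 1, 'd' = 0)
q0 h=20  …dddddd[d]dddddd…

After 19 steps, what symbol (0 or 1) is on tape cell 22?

[0] q0 h=20  …dddddd[d]dddddd…
[1] q3 h=19  …dddddd[d]dddddd…
[2] q3 h=20  …dddddA[d]dddddd…
[3] q3 h=21  …ddddAA[d]dddddd…
[4] q3 h=22  …dddAAA[d]dddddd…
[5] q3 h=23  …ddAAAA[d]dddddd…
[6] q3 h=24  …dAAAAA[d]dddddd…
[7] q3 h=25  …AAAAAA[d]dddddd…
[8] q3 h=26  …AAAAAA[d]dddddd…
[9] q3 h=27  …AAAAAA[d]dddddd…
[10] q3 h=28  …AAAAAA[d]dddddd…
[11] q3 h=29  …AAAAAA[d]dddddd…
[12] q3 h=30  …AAAAAA[d]dddddd…
[13] q3 h=31  …AAAAAA[d]dddddd…
[14] q3 h=32  …AAAAAA[d]dddddd…
[15] q3 h=33  …AAAAAA[d]dddddd…
[16] q3 h=34  …AAAAAA[d]dddddd|
[17] q3 h=35  …AAAAAA[d]ddddd|
[18] q3 h=36  …AAAAAA[d]dddd|
[19] q3 h=37  …AAAAAA[d]ddd|

1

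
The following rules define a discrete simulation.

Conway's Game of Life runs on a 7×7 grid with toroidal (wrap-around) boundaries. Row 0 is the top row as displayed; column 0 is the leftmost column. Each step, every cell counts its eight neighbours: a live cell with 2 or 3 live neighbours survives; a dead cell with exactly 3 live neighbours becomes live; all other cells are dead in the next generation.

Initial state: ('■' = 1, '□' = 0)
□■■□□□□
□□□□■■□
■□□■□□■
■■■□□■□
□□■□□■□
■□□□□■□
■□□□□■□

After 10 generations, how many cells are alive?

4

[0] □■■□□□□
□□□□■■□
■□□■□□■
■■■□□■□
□□■□□■□
■□□□□■□
■□□□□■□
[1] □■□□■■■
■■■■■■■
■□■■□□□
■□■■■■□
■□■□■■□
□■□□■■□
■□□□□□□
[2] □□□□□□□
□□□□□□□
□□□□□□□
■□□□□■□
■□■□□□□
■■□■■■□
■■□□□□□
[3] □□□□□□□
□□□□□□□
□□□□□□□
□■□□□□■
■□■■□■□
□□□■■□□
■■■□■□■
[4] ■■□□□□□
□□□□□□□
□□□□□□□
■■■□□□■
■■■■□■■
□□□□□□□
■■■□■■□
[5] ■□■□□□■
□□□□□□□
■■□□□□□
□□□■□■□
□□□■□■□
□□□□□□□
■□■□□□■
[6] ■□□□□□■
□□□□□□■
□□□□□□□
□□■□□□■
□□□□□□□
□□□□□□■
■□□□□□■
[7] □□□□□■□
■□□□□□■
□□□□□□□
□□□□□□□
□□□□□□□
■□□□□□■
□□□□□■□
[8] □□□□□■□
□□□□□□■
□□□□□□□
□□□□□□□
□□□□□□□
□□□□□□■
□□□□□■□
[9] □□□□□■■
□□□□□□□
□□□□□□□
□□□□□□□
□□□□□□□
□□□□□□□
□□□□□■■
[10] □□□□□■■
□□□□□□□
□□□□□□□
□□□□□□□
□□□□□□□
□□□□□□□
□□□□□■■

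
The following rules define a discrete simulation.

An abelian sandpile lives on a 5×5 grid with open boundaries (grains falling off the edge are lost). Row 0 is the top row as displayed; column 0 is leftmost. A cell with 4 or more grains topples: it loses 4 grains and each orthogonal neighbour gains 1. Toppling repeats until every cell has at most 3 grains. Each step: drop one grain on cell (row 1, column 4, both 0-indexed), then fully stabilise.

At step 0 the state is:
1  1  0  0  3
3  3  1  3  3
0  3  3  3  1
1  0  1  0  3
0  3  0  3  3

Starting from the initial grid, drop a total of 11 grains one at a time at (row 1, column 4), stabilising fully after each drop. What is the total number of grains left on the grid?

gen 0: 1  1  0  0  3
3  3  1  3  3
0  3  3  3  1
1  0  1  0  3
0  3  0  3  3
gen 1: 2  2  1  2  0
0  2  0  2  2
2  1  2  1  3
1  1  2  1  3
0  3  0  3  3
gen 2: 2  2  1  2  0
0  2  0  2  3
2  1  2  1  3
1  1  2  1  3
0  3  0  3  3
gen 3: 2  2  1  2  1
0  2  0  3  1
2  1  2  2  1
1  1  2  3  1
0  3  1  0  1
gen 4: 2  2  1  2  1
0  2  0  3  2
2  1  2  2  1
1  1  2  3  1
0  3  1  0  1
gen 5: 2  2  1  2  1
0  2  0  3  3
2  1  2  2  1
1  1  2  3  1
0  3  1  0  1
gen 6: 2  2  1  3  2
0  2  1  0  1
2  1  2  3  2
1  1  2  3  1
0  3  1  0  1
gen 7: 2  2  1  3  2
0  2  1  0  2
2  1  2  3  2
1  1  2  3  1
0  3  1  0  1
gen 8: 2  2  1  3  2
0  2  1  0  3
2  1  2  3  2
1  1  2  3  1
0  3  1  0  1
gen 9: 2  2  1  3  3
0  2  1  1  0
2  1  2  3  3
1  1  2  3  1
0  3  1  0  1
gen 10: 2  2  1  3  3
0  2  1  1  1
2  1  2  3  3
1  1  2  3  1
0  3  1  0  1
gen 11: 2  2  1  3  3
0  2  1  1  2
2  1  2  3  3
1  1  2  3  1
0  3  1  0  1

41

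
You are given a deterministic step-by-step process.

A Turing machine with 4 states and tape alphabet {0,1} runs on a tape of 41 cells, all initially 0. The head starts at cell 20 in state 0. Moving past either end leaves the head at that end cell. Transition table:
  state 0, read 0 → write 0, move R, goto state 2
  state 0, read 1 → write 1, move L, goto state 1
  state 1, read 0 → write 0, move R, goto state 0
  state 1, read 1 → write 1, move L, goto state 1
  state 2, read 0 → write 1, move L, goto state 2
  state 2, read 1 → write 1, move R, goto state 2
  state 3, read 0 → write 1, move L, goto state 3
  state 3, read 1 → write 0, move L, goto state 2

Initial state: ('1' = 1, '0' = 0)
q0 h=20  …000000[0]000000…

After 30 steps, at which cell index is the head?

7

gen 0: q0 h=20  …000000[0]000000…
gen 1: q2 h=21  …000000[0]000000…
gen 2: q2 h=20  …000000[0]100000…
gen 3: q2 h=19  …000000[0]110000…
gen 4: q2 h=18  …000000[0]111000…
gen 5: q2 h=17  …000000[0]111100…
gen 6: q2 h=16  …000000[0]111110…
gen 7: q2 h=15  …000000[0]111111…
gen 8: q2 h=14  …000000[0]111111…
gen 9: q2 h=13  …000000[0]111111…
gen 10: q2 h=12  …000000[0]111111…
gen 11: q2 h=11  …000000[0]111111…
gen 12: q2 h=10  …000000[0]111111…
gen 13: q2 h= 9  …000000[0]111111…
gen 14: q2 h= 8  …000000[0]111111…
gen 15: q2 h= 7  …000000[0]111111…
gen 16: q2 h= 6  |000000[0]111111…
gen 17: q2 h= 5  |00000[0]111111…
gen 18: q2 h= 4  |0000[0]111111…
gen 19: q2 h= 3  |000[0]111111…
gen 20: q2 h= 2  |00[0]111111…
gen 21: q2 h= 1  |0[0]111111…
gen 22: q2 h= 0  |[0]111111…
gen 23: q2 h= 0  |[1]111111…
gen 24: q2 h= 1  |1[1]111111…
gen 25: q2 h= 2  |11[1]111111…
gen 26: q2 h= 3  |111[1]111111…
gen 27: q2 h= 4  |1111[1]111111…
gen 28: q2 h= 5  |11111[1]111111…
gen 29: q2 h= 6  |111111[1]111111…
gen 30: q2 h= 7  …111111[1]111111…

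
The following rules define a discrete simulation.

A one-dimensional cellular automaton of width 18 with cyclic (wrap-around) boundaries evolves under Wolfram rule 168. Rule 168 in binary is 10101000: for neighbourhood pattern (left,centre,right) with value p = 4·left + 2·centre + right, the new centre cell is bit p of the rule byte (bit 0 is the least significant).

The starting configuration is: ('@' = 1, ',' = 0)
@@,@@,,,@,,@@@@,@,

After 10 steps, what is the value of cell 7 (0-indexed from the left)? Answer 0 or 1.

t=0: @@,@@,,,@,,@@@@,@,
t=1: @,@@,,,,,,,@@@,@,@
t=2: ,@@,,,,,,,,@@,@,@@
t=3: @@,,,,,,,,,@,@,@@,
t=4: @,,,,,,,,,,,@,@@,@
t=5: ,,,,,,,,,,,,,@@,@@
t=6: ,,,,,,,,,,,,,@,@@,
t=7: ,,,,,,,,,,,,,,@@,,
t=8: ,,,,,,,,,,,,,,@,,,
t=9: ,,,,,,,,,,,,,,,,,,
t=10: ,,,,,,,,,,,,,,,,,,

0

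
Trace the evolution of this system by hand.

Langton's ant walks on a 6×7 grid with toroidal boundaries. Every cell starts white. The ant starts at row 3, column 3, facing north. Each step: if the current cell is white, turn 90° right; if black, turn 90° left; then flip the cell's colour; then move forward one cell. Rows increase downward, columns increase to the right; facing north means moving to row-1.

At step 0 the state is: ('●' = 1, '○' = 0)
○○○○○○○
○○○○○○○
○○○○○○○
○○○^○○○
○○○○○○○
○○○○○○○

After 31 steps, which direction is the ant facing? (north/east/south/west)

0) ○○○○○○○
○○○○○○○
○○○○○○○
○○○^○○○
○○○○○○○
○○○○○○○
1) ○○○○○○○
○○○○○○○
○○○○○○○
○○○●>○○
○○○○○○○
○○○○○○○
2) ○○○○○○○
○○○○○○○
○○○○○○○
○○○●●○○
○○○○v○○
○○○○○○○
3) ○○○○○○○
○○○○○○○
○○○○○○○
○○○●●○○
○○○<●○○
○○○○○○○
4) ○○○○○○○
○○○○○○○
○○○○○○○
○○○^●○○
○○○●●○○
○○○○○○○
5) ○○○○○○○
○○○○○○○
○○○○○○○
○○<○●○○
○○○●●○○
○○○○○○○
6) ○○○○○○○
○○○○○○○
○○^○○○○
○○●○●○○
○○○●●○○
○○○○○○○
7) ○○○○○○○
○○○○○○○
○○●>○○○
○○●○●○○
○○○●●○○
○○○○○○○
8) ○○○○○○○
○○○○○○○
○○●●○○○
○○●v●○○
○○○●●○○
○○○○○○○
9) ○○○○○○○
○○○○○○○
○○●●○○○
○○<●●○○
○○○●●○○
○○○○○○○
10) ○○○○○○○
○○○○○○○
○○●●○○○
○○○●●○○
○○v●●○○
○○○○○○○
11) ○○○○○○○
○○○○○○○
○○●●○○○
○○○●●○○
○<●●●○○
○○○○○○○
12) ○○○○○○○
○○○○○○○
○○●●○○○
○^○●●○○
○●●●●○○
○○○○○○○
13) ○○○○○○○
○○○○○○○
○○●●○○○
○●>●●○○
○●●●●○○
○○○○○○○
14) ○○○○○○○
○○○○○○○
○○●●○○○
○●●●●○○
○●v●●○○
○○○○○○○
15) ○○○○○○○
○○○○○○○
○○●●○○○
○●●●●○○
○●○>●○○
○○○○○○○
16) ○○○○○○○
○○○○○○○
○○●●○○○
○●●^●○○
○●○○●○○
○○○○○○○
17) ○○○○○○○
○○○○○○○
○○●●○○○
○●<○●○○
○●○○●○○
○○○○○○○
18) ○○○○○○○
○○○○○○○
○○●●○○○
○●○○●○○
○●v○●○○
○○○○○○○
19) ○○○○○○○
○○○○○○○
○○●●○○○
○●○○●○○
○<●○●○○
○○○○○○○
20) ○○○○○○○
○○○○○○○
○○●●○○○
○●○○●○○
○○●○●○○
○v○○○○○
21) ○○○○○○○
○○○○○○○
○○●●○○○
○●○○●○○
○○●○●○○
<●○○○○○
22) ○○○○○○○
○○○○○○○
○○●●○○○
○●○○●○○
^○●○●○○
●●○○○○○
23) ○○○○○○○
○○○○○○○
○○●●○○○
○●○○●○○
●>●○●○○
●●○○○○○
24) ○○○○○○○
○○○○○○○
○○●●○○○
○●○○●○○
●●●○●○○
●v○○○○○
25) ○○○○○○○
○○○○○○○
○○●●○○○
○●○○●○○
●●●○●○○
●○>○○○○
26) ○○v○○○○
○○○○○○○
○○●●○○○
○●○○●○○
●●●○●○○
●○●○○○○
27) ○<●○○○○
○○○○○○○
○○●●○○○
○●○○●○○
●●●○●○○
●○●○○○○
28) ○●●○○○○
○○○○○○○
○○●●○○○
○●○○●○○
●●●○●○○
●^●○○○○
29) ○●●○○○○
○○○○○○○
○○●●○○○
○●○○●○○
●●●○●○○
●●>○○○○
30) ○●●○○○○
○○○○○○○
○○●●○○○
○●○○●○○
●●^○●○○
●●○○○○○
31) ○●●○○○○
○○○○○○○
○○●●○○○
○●○○●○○
●<○○●○○
●●○○○○○

west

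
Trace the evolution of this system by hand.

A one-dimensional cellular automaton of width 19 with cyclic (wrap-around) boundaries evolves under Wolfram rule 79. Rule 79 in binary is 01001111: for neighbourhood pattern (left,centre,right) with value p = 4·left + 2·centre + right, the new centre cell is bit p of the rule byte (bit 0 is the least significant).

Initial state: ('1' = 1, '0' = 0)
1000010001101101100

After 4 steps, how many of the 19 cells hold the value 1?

12

[0] 1000010001101101100
[1] 1011110111101101101
[2] 1010010100101101101
[3] 1010110101101101101
[4] 1010110101101101101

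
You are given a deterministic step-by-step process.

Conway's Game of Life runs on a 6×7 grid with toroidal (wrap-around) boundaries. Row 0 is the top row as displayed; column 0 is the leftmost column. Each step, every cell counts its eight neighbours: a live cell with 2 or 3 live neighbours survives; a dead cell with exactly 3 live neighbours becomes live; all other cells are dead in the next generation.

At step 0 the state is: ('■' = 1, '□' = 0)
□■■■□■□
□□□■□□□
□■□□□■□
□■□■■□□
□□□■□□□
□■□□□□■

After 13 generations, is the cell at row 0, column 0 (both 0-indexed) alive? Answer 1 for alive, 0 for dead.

[0] □■■■□■□
□□□■□□□
□■□□□■□
□■□■■□□
□□□■□□□
□■□□□□■
[1] ■■□■■□□
□■□■□□□
□□□■□□□
□□□■■□□
■□□■■□□
■■□■■□□
[2] □□□□□□□
■■□■□□□
□□□■□□□
□□■□□□□
■■□□□■□
□□□□□■■
[3] ■□□□□□■
□□■□□□□
□■□■□□□
□■■□□□□
■■□□□■□
■□□□□■■
[4] ■■□□□■□
■■■□□□□
□■□■□□□
□□□□□□□
□□■□□■□
□□□□□■□
[5] ■□■□□□□
□□□□□□■
■■□□□□□
□□■□□□□
□□□□□□□
□■□□■■□
[6] ■■□□□■■
□□□□□□■
■■□□□□□
□■□□□□□
□□□□□□□
□■□□□□□
[7] □■□□□■■
□□□□□■□
■■□□□□□
■■□□□□□
□□□□□□□
□■□□□□■
[8] □□□□□■■
□■□□□■□
■■□□□□■
■■□□□□□
□■□□□□□
□□□□□■■
[9] ■□□□■□□
□■□□□■□
□□■□□□■
□□■□□□■
□■□□□□■
■□□□□■■
[10] ■■□□■□□
■■□□□■■
■■■□□■■
□■■□□■■
□■□□□□□
□■□□□■□
[11] □□■□■□□
□□□□■□□
□□□□■□□
□□□□□■□
□■□□□■■
□■■□□□□
[12] □■■□□□□
□□□□■■□
□□□□■■□
□□□□■■■
■■■□□■■
■■■■□■□
[13] ■□□□□■■
□□□■■■□
□□□■□□□
□■□■□□□
□□□□□□□
□□□■■■□

1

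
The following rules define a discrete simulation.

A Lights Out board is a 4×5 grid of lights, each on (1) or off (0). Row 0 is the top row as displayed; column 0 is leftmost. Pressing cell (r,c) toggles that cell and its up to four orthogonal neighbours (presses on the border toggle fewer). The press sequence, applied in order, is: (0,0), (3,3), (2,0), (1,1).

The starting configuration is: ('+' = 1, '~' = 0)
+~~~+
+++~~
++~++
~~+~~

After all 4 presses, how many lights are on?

6

0) +~~~+
+++~~
++~++
~~+~~
1) ~+~~+
~++~~
++~++
~~+~~
2) ~+~~+
~++~~
++~~+
~~~++
3) ~+~~+
+++~~
~~~~+
+~~++
4) ~~~~+
~~~~~
~+~~+
+~~++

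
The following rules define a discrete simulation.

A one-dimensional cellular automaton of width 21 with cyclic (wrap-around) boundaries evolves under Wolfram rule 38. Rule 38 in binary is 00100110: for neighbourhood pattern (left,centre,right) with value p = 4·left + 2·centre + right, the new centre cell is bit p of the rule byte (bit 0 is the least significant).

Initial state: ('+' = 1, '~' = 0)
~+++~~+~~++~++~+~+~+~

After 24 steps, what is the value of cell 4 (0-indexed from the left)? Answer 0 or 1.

gen 0: ~+++~~+~~++~++~+~+~+~
gen 1: +~~~~++~+~~+~~++++++~
gen 2: +~~~+~~++~++~+~~~~~~+
gen 3: ~~~++~+~~+~~++~~~~~+~
gen 4: ~~+~~++~++~+~~~~~~++~
gen 5: ~++~+~~+~~++~~~~~+~~~
gen 6: +~~++~++~+~~~~~~++~~~
gen 7: +~+~~+~~++~~~~~+~~~~+
gen 8: ~++~++~+~~~~~~++~~~+~
gen 9: +~~+~~++~~~~~+~~~~++~
gen 10: +~++~+~~~~~~++~~~+~~+
gen 11: ~+~~++~~~~~+~~~~++~+~
gen 12: ++~+~~~~~~++~~~+~~++~
gen 13: ~~++~~~~~+~~~~++~+~~+
gen 14: ~+~~~~~~++~~~+~~++~++
gen 15: ++~~~~~+~~~~++~+~~+~~
gen 16: ~~~~~~++~~~+~~++~++~+
gen 17: ~~~~~+~~~~++~+~~+~~++
gen 18: ~~~~++~~~+~~++~++~+~~
gen 19: ~~~+~~~~++~+~~+~~++~~
gen 20: ~~++~~~+~~++~++~+~~~~
gen 21: ~+~~~~++~+~~+~~++~~~~
gen 22: ++~~~+~~++~++~+~~~~~~
gen 23: ~~~~++~+~~+~~++~~~~~+
gen 24: ~~~+~~++~++~+~~~~~~++

0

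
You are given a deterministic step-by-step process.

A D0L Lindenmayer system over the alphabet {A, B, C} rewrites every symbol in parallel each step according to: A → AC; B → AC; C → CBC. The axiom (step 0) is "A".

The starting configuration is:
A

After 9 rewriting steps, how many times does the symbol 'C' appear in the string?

2584

k=0  A
k=1  AC
k=2  ACCBC
k=3  ACCBCCBCACCBC
k=4  ACCBCCBCACCBCCBCACCBCACCBCCBCACCBC
k=5  ACCBCCBCACCBCCBCACCBCACCBCCBCACCBCCBCACCBCACCBCCBCACCBCACCBCCBCACCBCCBCACCBCACCBCCBCACCBC
k=6  ACCBCCBCACCBCCBCACCBCACCBCCBCACCBCCBCACCBCACCBCCBCACCBCACC…CBCCBCACCBCACCBCCBCACCBCACCBCCBCACCBCCBCACCBCACCBCCBCACCBC  (len 233)
k=7  ACCBCCBCACCBCCBCACCBCACCBCCBCACCBCCBCACCBCACCBCCBCACCBCACC…CBCCBCACCBCACCBCCBCACCBCACCBCCBCACCBCCBCACCBCACCBCCBCACCBC  (len 610)
k=8  ACCBCCBCACCBCCBCACCBCACCBCCBCACCBCCBCACCBCACCBCCBCACCBCACC…CBCCBCACCBCACCBCCBCACCBCACCBCCBCACCBCCBCACCBCACCBCCBCACCBC  (len 1597)
k=9  ACCBCCBCACCBCCBCACCBCACCBCCBCACCBCCBCACCBCACCBCCBCACCBCACC…CBCCBCACCBCACCBCCBCACCBCACCBCCBCACCBCCBCACCBCACCBCCBCACCBC  (len 4181)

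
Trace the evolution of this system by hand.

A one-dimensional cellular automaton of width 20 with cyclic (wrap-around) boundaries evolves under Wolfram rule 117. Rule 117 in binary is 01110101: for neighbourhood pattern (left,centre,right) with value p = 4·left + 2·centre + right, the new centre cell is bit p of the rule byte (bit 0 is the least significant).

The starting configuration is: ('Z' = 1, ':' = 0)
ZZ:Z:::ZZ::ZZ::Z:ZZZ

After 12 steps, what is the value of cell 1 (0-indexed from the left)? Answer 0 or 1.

step 0: ZZ:Z:::ZZ::ZZ::Z:ZZZ
step 1: :ZZZZZ::ZZ::ZZ:ZZ:::
step 2: :::::ZZ::ZZ::ZZ:ZZZZ
step 3: ZZZZ::ZZ::ZZ::ZZ:::Z
step 4: :::ZZ::ZZ::ZZ::ZZZ::
step 5: ZZ::ZZ::ZZ::ZZ:::ZZZ
step 6: :ZZ::ZZ::ZZ::ZZZ::::
step 7: ::ZZ::ZZ::ZZ:::ZZZZZ
step 8: Z::ZZ::ZZ::ZZZ:::::Z
step 9: ZZ::ZZ::ZZ:::ZZZZZ::
step 10: :ZZ::ZZ::ZZZ:::::ZZ:
step 11: ::ZZ::ZZ:::ZZZZZ::ZZ
step 12: Z::ZZ::ZZZ:::::ZZ::Z

0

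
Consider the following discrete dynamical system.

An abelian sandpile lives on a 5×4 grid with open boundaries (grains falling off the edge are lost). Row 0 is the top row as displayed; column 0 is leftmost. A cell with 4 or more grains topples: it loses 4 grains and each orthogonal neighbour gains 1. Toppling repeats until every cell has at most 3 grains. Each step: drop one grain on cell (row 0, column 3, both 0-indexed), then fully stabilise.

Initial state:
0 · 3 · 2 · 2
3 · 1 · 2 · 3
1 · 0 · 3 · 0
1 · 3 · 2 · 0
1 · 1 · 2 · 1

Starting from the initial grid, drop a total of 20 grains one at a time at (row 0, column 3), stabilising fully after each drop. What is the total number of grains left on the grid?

k=0  0 · 3 · 2 · 2
3 · 1 · 2 · 3
1 · 0 · 3 · 0
1 · 3 · 2 · 0
1 · 1 · 2 · 1
k=1  0 · 3 · 2 · 3
3 · 1 · 2 · 3
1 · 0 · 3 · 0
1 · 3 · 2 · 0
1 · 1 · 2 · 1
k=2  0 · 3 · 3 · 1
3 · 1 · 3 · 0
1 · 0 · 3 · 1
1 · 3 · 2 · 0
1 · 1 · 2 · 1
k=3  0 · 3 · 3 · 2
3 · 1 · 3 · 0
1 · 0 · 3 · 1
1 · 3 · 2 · 0
1 · 1 · 2 · 1
k=4  0 · 3 · 3 · 3
3 · 1 · 3 · 0
1 · 0 · 3 · 1
1 · 3 · 2 · 0
1 · 1 · 2 · 1
k=5  1 · 0 · 2 · 1
3 · 3 · 1 · 2
1 · 1 · 0 · 2
1 · 3 · 3 · 0
1 · 1 · 2 · 1
k=6  1 · 0 · 2 · 2
3 · 3 · 1 · 2
1 · 1 · 0 · 2
1 · 3 · 3 · 0
1 · 1 · 2 · 1
k=7  1 · 0 · 2 · 3
3 · 3 · 1 · 2
1 · 1 · 0 · 2
1 · 3 · 3 · 0
1 · 1 · 2 · 1
k=8  1 · 0 · 3 · 0
3 · 3 · 1 · 3
1 · 1 · 0 · 2
1 · 3 · 3 · 0
1 · 1 · 2 · 1
k=9  1 · 0 · 3 · 1
3 · 3 · 1 · 3
1 · 1 · 0 · 2
1 · 3 · 3 · 0
1 · 1 · 2 · 1
k=10  1 · 0 · 3 · 2
3 · 3 · 1 · 3
1 · 1 · 0 · 2
1 · 3 · 3 · 0
1 · 1 · 2 · 1
k=11  1 · 0 · 3 · 3
3 · 3 · 1 · 3
1 · 1 · 0 · 2
1 · 3 · 3 · 0
1 · 1 · 2 · 1
k=12  1 · 1 · 0 · 2
3 · 3 · 3 · 0
1 · 1 · 0 · 3
1 · 3 · 3 · 0
1 · 1 · 2 · 1
k=13  1 · 1 · 0 · 3
3 · 3 · 3 · 0
1 · 1 · 0 · 3
1 · 3 · 3 · 0
1 · 1 · 2 · 1
k=14  1 · 1 · 1 · 0
3 · 3 · 3 · 1
1 · 1 · 0 · 3
1 · 3 · 3 · 0
1 · 1 · 2 · 1
k=15  1 · 1 · 1 · 1
3 · 3 · 3 · 1
1 · 1 · 0 · 3
1 · 3 · 3 · 0
1 · 1 · 2 · 1
k=16  1 · 1 · 1 · 2
3 · 3 · 3 · 1
1 · 1 · 0 · 3
1 · 3 · 3 · 0
1 · 1 · 2 · 1
k=17  1 · 1 · 1 · 3
3 · 3 · 3 · 1
1 · 1 · 0 · 3
1 · 3 · 3 · 0
1 · 1 · 2 · 1
k=18  1 · 1 · 2 · 0
3 · 3 · 3 · 2
1 · 1 · 0 · 3
1 · 3 · 3 · 0
1 · 1 · 2 · 1
k=19  1 · 1 · 2 · 1
3 · 3 · 3 · 2
1 · 1 · 0 · 3
1 · 3 · 3 · 0
1 · 1 · 2 · 1
k=20  1 · 1 · 2 · 2
3 · 3 · 3 · 2
1 · 1 · 0 · 3
1 · 3 · 3 · 0
1 · 1 · 2 · 1

34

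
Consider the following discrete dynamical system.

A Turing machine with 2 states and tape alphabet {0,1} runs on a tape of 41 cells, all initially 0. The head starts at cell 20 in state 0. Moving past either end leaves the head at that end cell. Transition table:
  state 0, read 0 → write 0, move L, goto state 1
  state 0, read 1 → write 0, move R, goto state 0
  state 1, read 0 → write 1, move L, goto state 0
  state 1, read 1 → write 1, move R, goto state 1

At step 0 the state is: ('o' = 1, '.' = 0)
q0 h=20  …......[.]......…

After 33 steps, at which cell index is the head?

step 0: q0 h=20  …......[.]......…
step 1: q1 h=19  …......[.]......…
step 2: q0 h=18  …......[.]o.....…
step 3: q1 h=17  …......[.].o....…
step 4: q0 h=16  …......[.]o.o...…
step 5: q1 h=15  …......[.].o.o..…
step 6: q0 h=14  …......[.]o.o.o.…
step 7: q1 h=13  …......[.].o.o.o…
step 8: q0 h=12  …......[.]o.o.o.…
step 9: q1 h=11  …......[.].o.o.o…
step 10: q0 h=10  …......[.]o.o.o.…
step 11: q1 h= 9  …......[.].o.o.o…
step 12: q0 h= 8  …......[.]o.o.o.…
step 13: q1 h= 7  …......[.].o.o.o…
step 14: q0 h= 6  |......[.]o.o.o.…
step 15: q1 h= 5  |.....[.].o.o.o…
step 16: q0 h= 4  |....[.]o.o.o.…
step 17: q1 h= 3  |...[.].o.o.o…
step 18: q0 h= 2  |..[.]o.o.o.…
step 19: q1 h= 1  |.[.].o.o.o…
step 20: q0 h= 0  |[.]o.o.o.…
step 21: q1 h= 0  |[.]o.o.o.…
step 22: q0 h= 0  |[o]o.o.o.…
step 23: q0 h= 1  |.[o].o.o.o…
step 24: q0 h= 2  |..[.]o.o.o.…
step 25: q1 h= 1  |.[.].o.o.o…
step 26: q0 h= 0  |[.]o.o.o.…
step 27: q1 h= 0  |[.]o.o.o.…
step 28: q0 h= 0  |[o]o.o.o.…
step 29: q0 h= 1  |.[o].o.o.o…
step 30: q0 h= 2  |..[.]o.o.o.…
step 31: q1 h= 1  |.[.].o.o.o…
step 32: q0 h= 0  |[.]o.o.o.…
step 33: q1 h= 0  |[.]o.o.o.…

0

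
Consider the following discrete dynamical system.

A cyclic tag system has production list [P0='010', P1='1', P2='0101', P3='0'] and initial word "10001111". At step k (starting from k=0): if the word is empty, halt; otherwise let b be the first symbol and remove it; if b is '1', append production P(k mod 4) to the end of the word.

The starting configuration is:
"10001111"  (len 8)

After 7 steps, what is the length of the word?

step 0: "10001111"  (len 8)
step 1: "0001111010"  (len 10)
step 2: "001111010"  (len 9)
step 3: "01111010"  (len 8)
step 4: "1111010"  (len 7)
step 5: "111010010"  (len 9)
step 6: "110100101"  (len 9)
step 7: "101001010101"  (len 12)

12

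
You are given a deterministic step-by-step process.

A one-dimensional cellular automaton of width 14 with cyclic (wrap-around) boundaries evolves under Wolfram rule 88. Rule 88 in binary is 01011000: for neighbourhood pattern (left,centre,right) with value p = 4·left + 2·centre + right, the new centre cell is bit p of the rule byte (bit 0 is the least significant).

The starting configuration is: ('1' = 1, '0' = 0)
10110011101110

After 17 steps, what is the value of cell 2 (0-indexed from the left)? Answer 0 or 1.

[0] 10110011101110
[1] 00111010101010
[2] 00101000000001
[3] 10000100000000
[4] 01000010000000
[5] 00100001000000
[6] 00010000100000
[7] 00001000010000
[8] 00000100001000
[9] 00000010000100
[10] 00000001000010
[11] 00000000100001
[12] 10000000010000
[13] 01000000001000
[14] 00100000000100
[15] 00010000000010
[16] 00001000000001
[17] 10000100000000

0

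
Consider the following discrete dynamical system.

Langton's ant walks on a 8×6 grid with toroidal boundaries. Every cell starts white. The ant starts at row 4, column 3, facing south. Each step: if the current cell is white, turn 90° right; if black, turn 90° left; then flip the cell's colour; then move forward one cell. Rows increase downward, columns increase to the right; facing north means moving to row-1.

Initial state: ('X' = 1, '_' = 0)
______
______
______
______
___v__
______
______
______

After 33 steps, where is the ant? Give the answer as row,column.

0) ______
______
______
______
___v__
______
______
______
1) ______
______
______
______
__<X__
______
______
______
2) ______
______
______
__^___
__XX__
______
______
______
3) ______
______
______
__X>__
__XX__
______
______
______
4) ______
______
______
__XX__
__Xv__
______
______
______
5) ______
______
______
__XX__
__X_>_
______
______
______
6) ______
______
______
__XX__
__X_X_
____v_
______
______
7) ______
______
______
__XX__
__X_X_
___<X_
______
______
8) ______
______
______
__XX__
__X^X_
___XX_
______
______
9) ______
______
______
__XX__
__XX>_
___XX_
______
______
10) ______
______
______
__XX^_
__XX__
___XX_
______
______
11) ______
______
______
__XXX>
__XX__
___XX_
______
______
12) ______
______
______
__XXXX
__XX_v
___XX_
______
______
13) ______
______
______
__XXXX
__XX<X
___XX_
______
______
14) ______
______
______
__XX^X
__XXXX
___XX_
______
______
15) ______
______
______
__X<_X
__XXXX
___XX_
______
______
16) ______
______
______
__X__X
__XvXX
___XX_
______
______
17) ______
______
______
__X__X
__X_>X
___XX_
______
______
18) ______
______
______
__X_^X
__X__X
___XX_
______
______
19) ______
______
______
__X_X>
__X__X
___XX_
______
______
20) ______
______
_____^
__X_X_
__X__X
___XX_
______
______
21) ______
______
>____X
__X_X_
__X__X
___XX_
______
______
22) ______
______
X____X
v_X_X_
__X__X
___XX_
______
______
23) ______
______
X____X
X_X_X<
__X__X
___XX_
______
______
24) ______
______
X____^
X_X_XX
__X__X
___XX_
______
______
25) ______
______
X___<_
X_X_XX
__X__X
___XX_
______
______
26) ______
____^_
X___X_
X_X_XX
__X__X
___XX_
______
______
27) ______
____X>
X___X_
X_X_XX
__X__X
___XX_
______
______
28) ______
____XX
X___Xv
X_X_XX
__X__X
___XX_
______
______
29) ______
____XX
X___<X
X_X_XX
__X__X
___XX_
______
______
30) ______
____XX
X____X
X_X_vX
__X__X
___XX_
______
______
31) ______
____XX
X____X
X_X__>
__X__X
___XX_
______
______
32) ______
____XX
X____^
X_X___
__X__X
___XX_
______
______
33) ______
____XX
X___<_
X_X___
__X__X
___XX_
______
______

2,4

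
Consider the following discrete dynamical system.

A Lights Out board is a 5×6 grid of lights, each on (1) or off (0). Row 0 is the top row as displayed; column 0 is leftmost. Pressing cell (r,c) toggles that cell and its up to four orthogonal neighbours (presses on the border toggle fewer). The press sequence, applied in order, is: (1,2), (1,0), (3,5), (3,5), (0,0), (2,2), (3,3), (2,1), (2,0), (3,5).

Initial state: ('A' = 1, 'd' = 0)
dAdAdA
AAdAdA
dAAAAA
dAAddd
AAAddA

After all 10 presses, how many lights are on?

15

t=0: dAdAdA
AAdAdA
dAAAAA
dAAddd
AAAddA
t=1: dAAAdA
AdAddA
dAdAAA
dAAddd
AAAddA
t=2: AAAAdA
dAAddA
AAdAAA
dAAddd
AAAddA
t=3: AAAAdA
dAAddA
AAdAAd
dAAdAA
AAAddd
t=4: AAAAdA
dAAddA
AAdAAA
dAAddd
AAAddA
t=5: ddAAdA
AAAddA
AAdAAA
dAAddd
AAAddA
t=6: ddAAdA
AAdddA
AdAdAA
dAdddd
AAAddA
t=7: ddAAdA
AAdddA
AdAAAA
dAAAAd
AAAAdA
t=8: ddAAdA
AddddA
dAdAAA
ddAAAd
AAAAdA
t=9: ddAAdA
dddddA
AddAAA
AdAAAd
AAAAdA
t=10: ddAAdA
dddddA
AddAAd
AdAAdA
AAAAdd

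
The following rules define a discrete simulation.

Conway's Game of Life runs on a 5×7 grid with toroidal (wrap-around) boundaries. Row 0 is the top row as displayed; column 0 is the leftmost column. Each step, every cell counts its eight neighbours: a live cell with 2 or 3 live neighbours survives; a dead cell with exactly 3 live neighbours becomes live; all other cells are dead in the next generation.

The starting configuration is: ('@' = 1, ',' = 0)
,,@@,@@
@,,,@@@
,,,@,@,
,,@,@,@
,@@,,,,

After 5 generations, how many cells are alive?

step 0: ,,@@,@@
@,,,@@@
,,,@,@,
,,@,@,@
,@@,,,,
step 1: ,,@@,,,
@,@,,,,
@,,@,,,
,@@,@@,
@@,,@,@
step 2: ,,@@,,@
,,@,,,,
@,,@@,@
,,@,@@,
@,,,@,@
step 3: @@@@,@@
@@@,@@@
,@@,@,@
,@,,,,,
@@@,@,@
step 4: ,,,,,,,
,,,,,,,
,,,,@,@
,,,,,,@
,,,,@,,
step 5: ,,,,,,,
,,,,,,,
,,,,,@,
,,,,,,,
,,,,,,,

1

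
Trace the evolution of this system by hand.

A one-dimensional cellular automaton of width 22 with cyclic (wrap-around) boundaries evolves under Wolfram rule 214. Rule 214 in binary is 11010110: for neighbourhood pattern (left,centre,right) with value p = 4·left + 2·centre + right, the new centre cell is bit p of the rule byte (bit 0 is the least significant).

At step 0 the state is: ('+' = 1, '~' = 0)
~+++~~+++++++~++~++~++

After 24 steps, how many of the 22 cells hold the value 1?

step 0: ~+++~~+++++++~++~++~++
step 1: ~~++++~++++++~~+~~+~~+
step 2: ++~+++~~++++++++++++++
step 3: ++~~++++~+++++++++++++
step 4: ++++~+++~~++++++++++++
step 5: ++++~~++++~+++++++++++
step 6: ++++++~+++~~++++++++++
step 7: ++++++~~++++~+++++++++
step 8: ++++++++~+++~~++++++++
step 9: ++++++++~~++++~+++++++
step 10: ++++++++++~+++~~++++++
step 11: ++++++++++~~++++~+++++
step 12: ++++++++++++~+++~~++++
step 13: ++++++++++++~~++++~+++
step 14: ++++++++++++++~+++~~++
step 15: ++++++++++++++~~++++~+
step 16: ++++++++++++++++~+++~~
step 17: ~+++++++++++++++~~++++
step 18: ~~++++++++++++++++~+++
step 19: ++~+++++++++++++++~~++
step 20: ++~~++++++++++++++++~+
step 21: ++++~+++++++++++++++~~
step 22: ~+++~~++++++++++++++++
step 23: ~~++++~+++++++++++++++
step 24: ++~+++~~++++++++++++++

19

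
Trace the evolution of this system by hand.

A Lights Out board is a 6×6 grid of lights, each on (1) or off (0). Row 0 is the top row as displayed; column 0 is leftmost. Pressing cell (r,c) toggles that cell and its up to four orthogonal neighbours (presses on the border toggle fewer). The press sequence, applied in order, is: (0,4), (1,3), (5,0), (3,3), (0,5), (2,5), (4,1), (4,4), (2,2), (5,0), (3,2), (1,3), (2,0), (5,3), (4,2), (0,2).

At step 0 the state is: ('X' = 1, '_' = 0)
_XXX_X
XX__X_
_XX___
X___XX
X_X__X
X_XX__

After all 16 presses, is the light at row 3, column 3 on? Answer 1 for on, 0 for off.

step 0: _XXX_X
XX__X_
_XX___
X___XX
X_X__X
X_XX__
step 1: _XX_X_
XX____
_XX___
X___XX
X_X__X
X_XX__
step 2: _XXXX_
XXXXX_
_XXX__
X___XX
X_X__X
X_XX__
step 3: _XXXX_
XXXXX_
_XXX__
X___XX
__X__X
_XXX__
step 4: _XXXX_
XXXXX_
_XX___
X_XX_X
__XX_X
_XXX__
step 5: _XXX_X
XXXXXX
_XX___
X_XX_X
__XX_X
_XXX__
step 6: _XXX_X
XXXXX_
_XX_XX
X_XX__
__XX_X
_XXX__
step 7: _XXX_X
XXXXX_
_XX_XX
XXXX__
XX_X_X
__XX__
step 8: _XXX_X
XXXXX_
_XX_XX
XXXXX_
XX__X_
__XXX_
step 9: _XXX_X
XX_XX_
___XXX
XX_XX_
XX__X_
__XXX_
step 10: _XXX_X
XX_XX_
___XXX
XX_XX_
_X__X_
XXXXX_
step 11: _XXX_X
XX_XX_
__XXXX
X_X_X_
_XX_X_
XXXXX_
step 12: _XX__X
XXX___
__X_XX
X_X_X_
_XX_X_
XXXXX_
step 13: _XX__X
_XX___
XXX_XX
__X_X_
_XX_X_
XXXXX_
step 14: _XX__X
_XX___
XXX_XX
__X_X_
_XXXX_
XX____
step 15: _XX__X
_XX___
XXX_XX
____X_
____X_
XXX___
step 16: ___X_X
_X____
XXX_XX
____X_
____X_
XXX___

0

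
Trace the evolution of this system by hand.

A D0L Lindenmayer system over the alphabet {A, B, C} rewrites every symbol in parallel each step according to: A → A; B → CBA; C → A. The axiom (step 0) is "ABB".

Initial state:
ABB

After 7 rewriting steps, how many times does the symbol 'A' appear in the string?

27

step 0: ABB
step 1: ACBACBA
step 2: AACBAAACBAA
step 3: AAACBAAAAACBAAA
step 4: AAAACBAAAAAAACBAAAA
step 5: AAAAACBAAAAAAAAACBAAAAA
step 6: AAAAAACBAAAAAAAAAAACBAAAAAA
step 7: AAAAAAACBAAAAAAAAAAAAACBAAAAAAA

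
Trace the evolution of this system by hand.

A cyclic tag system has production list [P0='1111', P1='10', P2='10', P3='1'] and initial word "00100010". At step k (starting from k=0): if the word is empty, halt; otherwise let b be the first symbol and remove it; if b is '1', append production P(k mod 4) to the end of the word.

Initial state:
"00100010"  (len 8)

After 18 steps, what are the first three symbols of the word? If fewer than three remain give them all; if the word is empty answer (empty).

t=0: "00100010"  (len 8)
t=1: "0100010"  (len 7)
t=2: "100010"  (len 6)
t=3: "0001010"  (len 7)
t=4: "001010"  (len 6)
t=5: "01010"  (len 5)
t=6: "1010"  (len 4)
t=7: "01010"  (len 5)
t=8: "1010"  (len 4)
t=9: "0101111"  (len 7)
t=10: "101111"  (len 6)
t=11: "0111110"  (len 7)
t=12: "111110"  (len 6)
t=13: "111101111"  (len 9)
t=14: "1110111110"  (len 10)
t=15: "11011111010"  (len 11)
t=16: "10111110101"  (len 11)
t=17: "01111101011111"  (len 14)
t=18: "1111101011111"  (len 13)

111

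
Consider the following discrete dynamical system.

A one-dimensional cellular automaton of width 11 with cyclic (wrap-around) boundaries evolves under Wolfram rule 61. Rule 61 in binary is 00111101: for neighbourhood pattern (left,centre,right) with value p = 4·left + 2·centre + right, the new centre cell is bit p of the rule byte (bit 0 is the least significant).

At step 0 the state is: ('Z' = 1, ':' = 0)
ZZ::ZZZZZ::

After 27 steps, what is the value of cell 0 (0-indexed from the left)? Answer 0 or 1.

t=0: ZZ::ZZZZZ::
t=1: Z:Z:Z::::Z:
t=2: ZZZZZZZZ:ZZ
t=3: ::::::::ZZ:
t=4: ZZZZZZZ:Z:Z
t=5: :::::::ZZZZ
t=6: ZZZZZZ:Z:::
t=7: Z:::::ZZZZ:
t=8: ZZZZZ:Z:::Z
t=9: :::::ZZZZ:Z
t=10: ZZZZ:Z:::ZZ
t=11: ::::ZZZZ:Z:
t=12: ZZZ:Z:::ZZZ
t=13: :::ZZZZ:Z::
t=14: ZZ:Z:::ZZZZ
t=15: ::ZZZZ:Z:::
t=16: Z:Z:::ZZZZZ
t=17: :ZZZZ:Z::::
t=18: :Z:::ZZZZZZ
t=19: ZZZZ:Z:::::
t=20: Z:::ZZZZZZ:
t=21: ZZZ:Z:::::Z
t=22: :::ZZZZZZ:Z
t=23: ZZ:Z:::::ZZ
t=24: ::ZZZZZZ:Z:
t=25: Z:Z:::::ZZZ
t=26: :ZZZZZZ:Z::
t=27: :Z:::::ZZZZ

0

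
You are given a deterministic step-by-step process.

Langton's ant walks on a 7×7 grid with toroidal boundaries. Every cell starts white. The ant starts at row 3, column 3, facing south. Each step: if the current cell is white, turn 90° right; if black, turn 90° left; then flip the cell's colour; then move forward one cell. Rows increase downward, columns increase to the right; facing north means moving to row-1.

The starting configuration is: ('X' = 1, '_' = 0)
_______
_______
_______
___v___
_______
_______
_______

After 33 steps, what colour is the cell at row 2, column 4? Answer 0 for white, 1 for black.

0) _______
_______
_______
___v___
_______
_______
_______
1) _______
_______
_______
__<X___
_______
_______
_______
2) _______
_______
__^____
__XX___
_______
_______
_______
3) _______
_______
__X>___
__XX___
_______
_______
_______
4) _______
_______
__XX___
__Xv___
_______
_______
_______
5) _______
_______
__XX___
__X_>__
_______
_______
_______
6) _______
_______
__XX___
__X_X__
____v__
_______
_______
7) _______
_______
__XX___
__X_X__
___<X__
_______
_______
8) _______
_______
__XX___
__X^X__
___XX__
_______
_______
9) _______
_______
__XX___
__XX>__
___XX__
_______
_______
10) _______
_______
__XX^__
__XX___
___XX__
_______
_______
11) _______
_______
__XXX>_
__XX___
___XX__
_______
_______
12) _______
_______
__XXXX_
__XX_v_
___XX__
_______
_______
13) _______
_______
__XXXX_
__XX<X_
___XX__
_______
_______
14) _______
_______
__XX^X_
__XXXX_
___XX__
_______
_______
15) _______
_______
__X<_X_
__XXXX_
___XX__
_______
_______
16) _______
_______
__X__X_
__XvXX_
___XX__
_______
_______
17) _______
_______
__X__X_
__X_>X_
___XX__
_______
_______
18) _______
_______
__X_^X_
__X__X_
___XX__
_______
_______
19) _______
_______
__X_X>_
__X__X_
___XX__
_______
_______
20) _______
_____^_
__X_X__
__X__X_
___XX__
_______
_______
21) _______
_____X>
__X_X__
__X__X_
___XX__
_______
_______
22) _______
_____XX
__X_X_v
__X__X_
___XX__
_______
_______
23) _______
_____XX
__X_X<X
__X__X_
___XX__
_______
_______
24) _______
_____^X
__X_XXX
__X__X_
___XX__
_______
_______
25) _______
____<_X
__X_XXX
__X__X_
___XX__
_______
_______
26) ____^__
____X_X
__X_XXX
__X__X_
___XX__
_______
_______
27) ____X>_
____X_X
__X_XXX
__X__X_
___XX__
_______
_______
28) ____XX_
____XvX
__X_XXX
__X__X_
___XX__
_______
_______
29) ____XX_
____<XX
__X_XXX
__X__X_
___XX__
_______
_______
30) ____XX_
_____XX
__X_vXX
__X__X_
___XX__
_______
_______
31) ____XX_
_____XX
__X__>X
__X__X_
___XX__
_______
_______
32) ____XX_
_____^X
__X___X
__X__X_
___XX__
_______
_______
33) ____XX_
____<_X
__X___X
__X__X_
___XX__
_______
_______

0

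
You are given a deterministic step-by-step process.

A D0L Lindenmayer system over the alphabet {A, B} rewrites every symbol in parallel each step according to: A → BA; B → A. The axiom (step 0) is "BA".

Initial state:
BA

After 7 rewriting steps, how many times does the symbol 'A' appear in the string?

34

gen 0: BA
gen 1: ABA
gen 2: BAABA
gen 3: ABABAABA
gen 4: BAABAABABAABA
gen 5: ABABAABABAABAABABAABA
gen 6: BAABAABABAABAABABAABABAABAABABAABA
gen 7: ABABAABABAABAABABAABABAABAABABAABAABABAABABAABAABABAABA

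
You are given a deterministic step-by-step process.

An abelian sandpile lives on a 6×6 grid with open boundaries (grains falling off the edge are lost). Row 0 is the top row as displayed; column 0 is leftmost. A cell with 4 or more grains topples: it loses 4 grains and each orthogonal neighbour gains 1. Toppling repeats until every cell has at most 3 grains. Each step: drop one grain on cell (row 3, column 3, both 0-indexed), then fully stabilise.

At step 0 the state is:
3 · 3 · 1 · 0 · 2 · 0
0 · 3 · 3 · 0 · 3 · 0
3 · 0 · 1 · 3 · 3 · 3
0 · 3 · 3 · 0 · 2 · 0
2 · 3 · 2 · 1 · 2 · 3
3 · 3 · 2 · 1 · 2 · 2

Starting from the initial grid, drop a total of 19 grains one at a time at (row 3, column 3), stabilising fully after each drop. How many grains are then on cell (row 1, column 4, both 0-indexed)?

3

gen 0: 3 · 3 · 1 · 0 · 2 · 0
0 · 3 · 3 · 0 · 3 · 0
3 · 0 · 1 · 3 · 3 · 3
0 · 3 · 3 · 0 · 2 · 0
2 · 3 · 2 · 1 · 2 · 3
3 · 3 · 2 · 1 · 2 · 2
gen 1: 3 · 3 · 1 · 0 · 2 · 0
0 · 3 · 3 · 0 · 3 · 0
3 · 0 · 1 · 3 · 3 · 3
0 · 3 · 3 · 1 · 2 · 0
2 · 3 · 2 · 1 · 2 · 3
3 · 3 · 2 · 1 · 2 · 2
gen 2: 3 · 3 · 1 · 0 · 2 · 0
0 · 3 · 3 · 0 · 3 · 0
3 · 0 · 1 · 3 · 3 · 3
0 · 3 · 3 · 2 · 2 · 0
2 · 3 · 2 · 1 · 2 · 3
3 · 3 · 2 · 1 · 2 · 2
gen 3: 3 · 3 · 1 · 0 · 2 · 0
0 · 3 · 3 · 0 · 3 · 0
3 · 0 · 1 · 3 · 3 · 3
0 · 3 · 3 · 3 · 2 · 0
2 · 3 · 2 · 1 · 2 · 3
3 · 3 · 2 · 1 · 2 · 2
gen 4: 3 · 3 · 1 · 0 · 3 · 0
0 · 3 · 3 · 2 · 0 · 2
3 · 1 · 3 · 1 · 3 · 0
2 · 1 · 2 · 3 · 0 · 2
0 · 3 · 1 · 3 · 3 · 3
1 · 2 · 0 · 2 · 2 · 2
gen 5: 3 · 3 · 1 · 0 · 3 · 0
0 · 3 · 3 · 2 · 0 · 2
3 · 1 · 3 · 2 · 3 · 0
2 · 1 · 3 · 1 · 2 · 3
0 · 3 · 2 · 1 · 1 · 0
1 · 2 · 0 · 3 · 3 · 3
gen 6: 3 · 3 · 1 · 0 · 3 · 0
0 · 3 · 3 · 2 · 0 · 2
3 · 1 · 3 · 2 · 3 · 0
2 · 1 · 3 · 2 · 2 · 3
0 · 3 · 2 · 1 · 1 · 0
1 · 2 · 0 · 3 · 3 · 3
gen 7: 3 · 3 · 1 · 0 · 3 · 0
0 · 3 · 3 · 2 · 0 · 2
3 · 1 · 3 · 2 · 3 · 0
2 · 1 · 3 · 3 · 2 · 3
0 · 3 · 2 · 1 · 1 · 0
1 · 2 · 0 · 3 · 3 · 3
gen 8: 0 · 1 · 3 · 1 · 3 · 0
2 · 1 · 2 · 0 · 2 · 2
3 · 3 · 2 · 2 · 1 · 2
2 · 2 · 1 · 3 · 1 · 0
0 · 3 · 3 · 2 · 2 · 1
1 · 2 · 0 · 3 · 3 · 3
gen 9: 0 · 1 · 3 · 1 · 3 · 0
2 · 1 · 2 · 0 · 2 · 2
3 · 3 · 2 · 3 · 1 · 2
2 · 2 · 2 · 0 · 2 · 0
0 · 3 · 3 · 3 · 2 · 1
1 · 2 · 0 · 3 · 3 · 3
gen 10: 0 · 1 · 3 · 1 · 3 · 0
2 · 1 · 2 · 0 · 2 · 2
3 · 3 · 2 · 3 · 1 · 2
2 · 2 · 2 · 1 · 2 · 0
0 · 3 · 3 · 3 · 2 · 1
1 · 2 · 0 · 3 · 3 · 3
gen 11: 0 · 1 · 3 · 1 · 3 · 0
2 · 1 · 2 · 0 · 2 · 2
3 · 3 · 2 · 3 · 1 · 2
2 · 2 · 2 · 2 · 2 · 0
0 · 3 · 3 · 3 · 2 · 1
1 · 2 · 0 · 3 · 3 · 3
gen 12: 0 · 1 · 3 · 1 · 3 · 0
2 · 1 · 2 · 0 · 2 · 2
3 · 3 · 2 · 3 · 1 · 2
2 · 2 · 2 · 3 · 2 · 0
0 · 3 · 3 · 3 · 2 · 1
1 · 2 · 0 · 3 · 3 · 3
gen 13: 0 · 1 · 3 · 1 · 3 · 0
3 · 2 · 3 · 1 · 2 · 2
1 · 2 · 1 · 2 · 3 · 2
0 · 2 · 3 · 1 · 1 · 1
2 · 1 · 3 · 0 · 2 · 3
1 · 3 · 2 · 2 · 2 · 0
gen 14: 0 · 1 · 3 · 1 · 3 · 0
3 · 2 · 3 · 1 · 2 · 2
1 · 2 · 1 · 2 · 3 · 2
0 · 2 · 3 · 2 · 1 · 1
2 · 1 · 3 · 0 · 2 · 3
1 · 3 · 2 · 2 · 2 · 0
gen 15: 0 · 1 · 3 · 1 · 3 · 0
3 · 2 · 3 · 1 · 2 · 2
1 · 2 · 1 · 2 · 3 · 2
0 · 2 · 3 · 3 · 1 · 1
2 · 1 · 3 · 0 · 2 · 3
1 · 3 · 2 · 2 · 2 · 0
gen 16: 0 · 1 · 3 · 1 · 3 · 0
3 · 2 · 3 · 1 · 2 · 2
1 · 2 · 2 · 3 · 3 · 2
0 · 3 · 1 · 1 · 2 · 1
2 · 2 · 0 · 2 · 2 · 3
1 · 3 · 3 · 2 · 2 · 0
gen 17: 0 · 1 · 3 · 1 · 3 · 0
3 · 2 · 3 · 1 · 2 · 2
1 · 2 · 2 · 3 · 3 · 2
0 · 3 · 1 · 2 · 2 · 1
2 · 2 · 0 · 2 · 2 · 3
1 · 3 · 3 · 2 · 2 · 0
gen 18: 0 · 1 · 3 · 1 · 3 · 0
3 · 2 · 3 · 1 · 2 · 2
1 · 2 · 2 · 3 · 3 · 2
0 · 3 · 1 · 3 · 2 · 1
2 · 2 · 0 · 2 · 2 · 3
1 · 3 · 3 · 2 · 2 · 0
gen 19: 0 · 1 · 3 · 1 · 3 · 0
3 · 2 · 3 · 2 · 3 · 2
1 · 2 · 3 · 1 · 1 · 3
0 · 3 · 2 · 2 · 0 · 2
2 · 2 · 0 · 3 · 3 · 3
1 · 3 · 3 · 2 · 2 · 0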